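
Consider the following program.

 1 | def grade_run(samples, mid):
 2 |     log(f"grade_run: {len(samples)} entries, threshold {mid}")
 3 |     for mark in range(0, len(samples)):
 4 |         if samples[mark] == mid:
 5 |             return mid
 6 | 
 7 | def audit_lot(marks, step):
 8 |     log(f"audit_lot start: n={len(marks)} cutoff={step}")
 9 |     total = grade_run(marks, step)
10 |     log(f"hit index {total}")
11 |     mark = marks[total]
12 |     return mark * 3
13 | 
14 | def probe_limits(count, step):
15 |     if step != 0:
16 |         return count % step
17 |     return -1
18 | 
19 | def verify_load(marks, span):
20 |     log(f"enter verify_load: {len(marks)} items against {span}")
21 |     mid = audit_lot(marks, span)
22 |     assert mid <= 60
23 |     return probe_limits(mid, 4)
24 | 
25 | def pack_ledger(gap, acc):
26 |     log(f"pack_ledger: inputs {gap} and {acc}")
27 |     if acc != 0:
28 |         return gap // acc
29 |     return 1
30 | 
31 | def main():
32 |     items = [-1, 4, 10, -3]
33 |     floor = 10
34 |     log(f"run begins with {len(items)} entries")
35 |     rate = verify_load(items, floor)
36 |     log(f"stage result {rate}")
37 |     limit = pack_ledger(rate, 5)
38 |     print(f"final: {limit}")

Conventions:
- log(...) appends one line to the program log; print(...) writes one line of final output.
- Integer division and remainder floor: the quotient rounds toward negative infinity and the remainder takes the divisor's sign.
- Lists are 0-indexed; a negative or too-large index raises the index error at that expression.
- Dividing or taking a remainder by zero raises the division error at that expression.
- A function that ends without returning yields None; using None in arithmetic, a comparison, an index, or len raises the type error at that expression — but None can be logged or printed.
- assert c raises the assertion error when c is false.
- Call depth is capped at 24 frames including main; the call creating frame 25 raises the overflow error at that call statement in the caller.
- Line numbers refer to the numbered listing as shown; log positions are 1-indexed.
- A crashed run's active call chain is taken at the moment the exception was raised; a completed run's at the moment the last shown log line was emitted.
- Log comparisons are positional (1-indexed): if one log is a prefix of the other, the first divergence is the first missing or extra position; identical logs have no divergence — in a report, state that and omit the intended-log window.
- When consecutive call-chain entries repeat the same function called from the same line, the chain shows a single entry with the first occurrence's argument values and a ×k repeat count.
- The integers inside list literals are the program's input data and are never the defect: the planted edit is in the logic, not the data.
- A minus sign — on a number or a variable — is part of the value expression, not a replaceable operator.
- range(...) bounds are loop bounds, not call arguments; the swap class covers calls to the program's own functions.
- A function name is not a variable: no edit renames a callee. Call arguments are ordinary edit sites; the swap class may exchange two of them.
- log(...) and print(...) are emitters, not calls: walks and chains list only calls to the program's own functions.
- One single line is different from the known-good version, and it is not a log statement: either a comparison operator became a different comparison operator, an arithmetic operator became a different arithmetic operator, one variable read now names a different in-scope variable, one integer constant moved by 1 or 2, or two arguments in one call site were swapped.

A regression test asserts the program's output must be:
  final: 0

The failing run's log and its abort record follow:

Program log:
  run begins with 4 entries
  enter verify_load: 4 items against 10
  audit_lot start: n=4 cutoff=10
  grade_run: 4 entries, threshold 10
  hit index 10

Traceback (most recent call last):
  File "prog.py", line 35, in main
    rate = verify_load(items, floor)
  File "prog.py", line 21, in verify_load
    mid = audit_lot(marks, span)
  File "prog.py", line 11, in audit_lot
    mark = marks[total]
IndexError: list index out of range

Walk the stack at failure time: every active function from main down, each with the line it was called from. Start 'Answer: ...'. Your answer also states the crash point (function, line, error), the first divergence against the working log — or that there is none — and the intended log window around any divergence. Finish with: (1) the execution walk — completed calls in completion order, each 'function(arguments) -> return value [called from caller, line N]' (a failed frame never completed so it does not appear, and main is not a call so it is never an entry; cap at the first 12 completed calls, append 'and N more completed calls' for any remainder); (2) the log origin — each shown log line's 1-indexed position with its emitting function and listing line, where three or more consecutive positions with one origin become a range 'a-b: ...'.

Answer: main -> verify_load (called at line 35) -> audit_lot (called at line 21).
Core observation: At log position 5 the runs split — shown 'hit index 10', but the working version logs 'hit index 2'.
Crash: audit_lot, line 11, IndexError.
First divergence: position 5 — shown 'hit index 10', intended 'hit index 2'.
Intended log window:
  3: audit_lot start: n=4 cutoff=10
  4: grade_run: 4 entries, threshold 10
  5: hit index 2
  6: stage result 2
Execution walk:
  grade_run([-1, 4, 10, -3], 10) -> 10  [called from audit_lot, line 9]
Log origin:
  1: logged in main at line 34
  2: logged in verify_load at line 20
  3: logged in audit_lot at line 8
  4: logged in grade_run at line 2
  5: logged in audit_lot at line 10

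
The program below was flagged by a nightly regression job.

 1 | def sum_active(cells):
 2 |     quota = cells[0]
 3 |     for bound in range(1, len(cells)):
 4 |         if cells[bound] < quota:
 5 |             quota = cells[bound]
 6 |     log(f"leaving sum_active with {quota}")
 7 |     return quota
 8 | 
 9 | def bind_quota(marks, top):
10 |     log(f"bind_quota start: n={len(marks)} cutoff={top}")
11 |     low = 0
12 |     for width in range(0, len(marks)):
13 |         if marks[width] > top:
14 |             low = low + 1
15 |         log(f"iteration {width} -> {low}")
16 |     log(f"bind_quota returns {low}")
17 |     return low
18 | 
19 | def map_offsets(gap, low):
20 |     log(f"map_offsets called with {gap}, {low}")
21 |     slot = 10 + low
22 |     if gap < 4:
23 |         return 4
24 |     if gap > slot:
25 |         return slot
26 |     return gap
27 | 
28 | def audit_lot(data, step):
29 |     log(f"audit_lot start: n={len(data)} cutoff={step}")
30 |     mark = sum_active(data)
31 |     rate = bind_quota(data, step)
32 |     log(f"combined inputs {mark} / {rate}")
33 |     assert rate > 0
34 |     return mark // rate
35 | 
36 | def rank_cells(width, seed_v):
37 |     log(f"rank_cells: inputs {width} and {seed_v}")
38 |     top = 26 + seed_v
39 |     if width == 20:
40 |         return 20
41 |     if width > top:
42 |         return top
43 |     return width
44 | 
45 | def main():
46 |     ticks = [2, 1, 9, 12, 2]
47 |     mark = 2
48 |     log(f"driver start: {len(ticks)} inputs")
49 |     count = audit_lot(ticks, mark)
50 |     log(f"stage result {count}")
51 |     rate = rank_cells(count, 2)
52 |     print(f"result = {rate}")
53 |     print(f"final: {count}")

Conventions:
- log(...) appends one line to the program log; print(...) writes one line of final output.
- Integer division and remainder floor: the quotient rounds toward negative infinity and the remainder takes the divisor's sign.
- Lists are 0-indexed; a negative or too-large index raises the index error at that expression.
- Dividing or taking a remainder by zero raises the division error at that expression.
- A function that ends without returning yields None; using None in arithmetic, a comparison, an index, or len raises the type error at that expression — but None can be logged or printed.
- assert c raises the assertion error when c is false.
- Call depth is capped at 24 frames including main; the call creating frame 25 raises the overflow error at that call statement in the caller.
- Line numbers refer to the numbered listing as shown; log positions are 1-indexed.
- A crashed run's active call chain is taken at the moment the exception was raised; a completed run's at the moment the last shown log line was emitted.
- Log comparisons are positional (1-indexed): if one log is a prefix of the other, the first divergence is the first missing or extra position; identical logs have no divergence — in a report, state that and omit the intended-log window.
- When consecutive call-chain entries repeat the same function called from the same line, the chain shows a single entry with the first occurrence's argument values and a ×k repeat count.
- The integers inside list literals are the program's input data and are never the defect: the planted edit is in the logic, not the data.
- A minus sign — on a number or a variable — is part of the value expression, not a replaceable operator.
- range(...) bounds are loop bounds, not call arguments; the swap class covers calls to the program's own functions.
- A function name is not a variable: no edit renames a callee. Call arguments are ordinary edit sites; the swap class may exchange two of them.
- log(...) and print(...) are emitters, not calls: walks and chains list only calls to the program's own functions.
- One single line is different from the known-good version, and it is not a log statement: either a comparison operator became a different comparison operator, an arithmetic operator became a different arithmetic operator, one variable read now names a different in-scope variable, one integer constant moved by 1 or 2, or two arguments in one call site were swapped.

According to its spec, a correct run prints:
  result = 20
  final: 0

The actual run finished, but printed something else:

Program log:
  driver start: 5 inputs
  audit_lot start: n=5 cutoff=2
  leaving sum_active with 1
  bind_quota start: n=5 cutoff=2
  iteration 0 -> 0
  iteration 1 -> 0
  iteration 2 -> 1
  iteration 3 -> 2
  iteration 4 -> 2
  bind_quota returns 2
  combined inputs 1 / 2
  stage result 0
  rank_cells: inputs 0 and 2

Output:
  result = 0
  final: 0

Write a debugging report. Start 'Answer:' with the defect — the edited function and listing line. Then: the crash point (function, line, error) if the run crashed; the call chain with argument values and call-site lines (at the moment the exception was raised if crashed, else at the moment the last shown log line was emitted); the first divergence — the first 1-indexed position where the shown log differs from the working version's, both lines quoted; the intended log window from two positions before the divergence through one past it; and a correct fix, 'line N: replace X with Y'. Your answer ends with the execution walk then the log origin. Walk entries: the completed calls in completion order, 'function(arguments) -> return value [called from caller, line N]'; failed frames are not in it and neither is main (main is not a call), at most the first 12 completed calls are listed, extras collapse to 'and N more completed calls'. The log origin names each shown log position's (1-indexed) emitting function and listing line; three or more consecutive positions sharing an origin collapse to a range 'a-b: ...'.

Answer: the defect is in rank_cells at line 39.
Core observation: Every logged value matches the working version; the printed result is what differs.
Call chain: main -> rank_cells(0, 2) (called at line 51).
First divergence: none; the two logs match at every position.
Execution walk:
  sum_active([2, 1, 9, 12, 2]) -> 1  [called from audit_lot, line 30]
  bind_quota([2, 1, 9, 12, 2], 2) -> 2  [called from audit_lot, line 31]
  audit_lot([2, 1, 9, 12, 2], 2) -> 0  [called from main, line 49]
  rank_cells(0, 2) -> 0  [called from main, line 51]
Origin of each log line:
  1: from main, line 48
  2: from audit_lot, line 29
  3: from sum_active, line 6
  4: from bind_quota, line 10
  5-9: from bind_quota, line 15
  10: from bind_quota, line 16
  11: from audit_lot, line 32
  12: from main, line 50
  13: from rank_cells, line 37
A correct fix: line 39: replace `==` with `<`.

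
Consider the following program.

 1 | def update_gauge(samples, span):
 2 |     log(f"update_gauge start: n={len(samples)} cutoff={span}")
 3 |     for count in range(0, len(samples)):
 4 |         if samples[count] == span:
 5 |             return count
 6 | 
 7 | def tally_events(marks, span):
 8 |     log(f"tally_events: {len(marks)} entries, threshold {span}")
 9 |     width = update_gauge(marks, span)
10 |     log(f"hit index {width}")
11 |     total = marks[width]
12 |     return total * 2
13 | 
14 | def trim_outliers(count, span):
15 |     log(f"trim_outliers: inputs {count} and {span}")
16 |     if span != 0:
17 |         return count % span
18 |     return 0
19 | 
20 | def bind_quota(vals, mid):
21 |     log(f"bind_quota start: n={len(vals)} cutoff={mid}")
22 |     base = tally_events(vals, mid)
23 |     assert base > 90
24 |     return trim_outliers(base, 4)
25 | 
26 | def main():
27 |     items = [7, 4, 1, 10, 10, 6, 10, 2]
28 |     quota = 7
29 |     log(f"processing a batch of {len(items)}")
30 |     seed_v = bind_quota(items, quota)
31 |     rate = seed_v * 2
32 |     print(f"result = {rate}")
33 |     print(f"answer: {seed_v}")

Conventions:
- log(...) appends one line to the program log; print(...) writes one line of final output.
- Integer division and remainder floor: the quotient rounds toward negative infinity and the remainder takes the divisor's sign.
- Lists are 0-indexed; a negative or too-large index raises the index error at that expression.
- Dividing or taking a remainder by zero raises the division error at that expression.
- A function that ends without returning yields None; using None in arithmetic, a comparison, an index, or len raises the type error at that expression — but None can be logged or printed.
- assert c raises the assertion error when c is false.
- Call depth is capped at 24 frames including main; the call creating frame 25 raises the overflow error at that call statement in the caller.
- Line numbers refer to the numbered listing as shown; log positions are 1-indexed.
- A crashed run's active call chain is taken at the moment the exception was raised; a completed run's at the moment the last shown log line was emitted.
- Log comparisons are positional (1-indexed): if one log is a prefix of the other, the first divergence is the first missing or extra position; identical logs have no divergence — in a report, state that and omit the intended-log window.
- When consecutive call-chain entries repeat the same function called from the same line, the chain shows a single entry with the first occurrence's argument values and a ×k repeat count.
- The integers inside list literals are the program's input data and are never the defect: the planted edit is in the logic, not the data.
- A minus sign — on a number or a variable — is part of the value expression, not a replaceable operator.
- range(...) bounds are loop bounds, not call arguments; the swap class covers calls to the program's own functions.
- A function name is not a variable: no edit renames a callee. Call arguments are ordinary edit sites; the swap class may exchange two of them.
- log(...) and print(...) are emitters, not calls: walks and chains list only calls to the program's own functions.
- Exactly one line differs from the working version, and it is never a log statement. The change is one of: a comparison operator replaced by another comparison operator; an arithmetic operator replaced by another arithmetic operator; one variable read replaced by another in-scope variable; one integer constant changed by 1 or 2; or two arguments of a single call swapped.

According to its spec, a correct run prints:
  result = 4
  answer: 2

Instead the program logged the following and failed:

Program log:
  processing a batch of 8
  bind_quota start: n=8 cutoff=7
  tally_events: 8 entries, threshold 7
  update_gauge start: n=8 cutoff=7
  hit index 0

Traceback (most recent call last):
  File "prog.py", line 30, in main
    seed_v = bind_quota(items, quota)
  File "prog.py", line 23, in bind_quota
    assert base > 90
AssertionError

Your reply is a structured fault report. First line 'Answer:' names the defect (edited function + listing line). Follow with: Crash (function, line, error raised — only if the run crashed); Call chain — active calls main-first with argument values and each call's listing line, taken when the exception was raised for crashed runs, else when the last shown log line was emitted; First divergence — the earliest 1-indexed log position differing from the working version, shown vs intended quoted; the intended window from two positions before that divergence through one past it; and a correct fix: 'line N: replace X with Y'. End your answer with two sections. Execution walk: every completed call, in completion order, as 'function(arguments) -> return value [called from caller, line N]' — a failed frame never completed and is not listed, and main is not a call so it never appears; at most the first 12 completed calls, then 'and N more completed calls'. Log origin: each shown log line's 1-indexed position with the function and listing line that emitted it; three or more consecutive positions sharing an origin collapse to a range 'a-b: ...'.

Answer: the defect is in bind_quota at line 23.
Key fact: The shown log is a 5-line prefix of the intended one, whose next entry is 'trim_outliers: inputs 14 and 4'.
Crash: bind_quota, line 23, AssertionError.
Call chain: main -> bind_quota([7, 4, 1, 10, 10, 6, 10, 2], 7) (called at line 30).
First divergence: position 6 — after 5 matching lines the faulty run goes silent; intended next line 'trim_outliers: inputs 14 and 4'.
Intended log window:
  4: update_gauge start: n=8 cutoff=7
  5: hit index 0
  6: trim_outliers: inputs 14 and 4
Execution walk:
  update_gauge([7, 4, 1, 10, 10, 6, 10, 2], 7) -> 0  [called from tally_events, line 9]
  tally_events([7, 4, 1, 10, 10, 6, 10, 2], 7) -> 14  [called from bind_quota, line 22]
Origin of each log line:
  1: logged in main at line 29
  2: logged in bind_quota at line 21
  3: logged in tally_events at line 8
  4: logged in update_gauge at line 2
  5: logged in tally_events at line 10
A correct fix: line 23: replace `>` with `<=`.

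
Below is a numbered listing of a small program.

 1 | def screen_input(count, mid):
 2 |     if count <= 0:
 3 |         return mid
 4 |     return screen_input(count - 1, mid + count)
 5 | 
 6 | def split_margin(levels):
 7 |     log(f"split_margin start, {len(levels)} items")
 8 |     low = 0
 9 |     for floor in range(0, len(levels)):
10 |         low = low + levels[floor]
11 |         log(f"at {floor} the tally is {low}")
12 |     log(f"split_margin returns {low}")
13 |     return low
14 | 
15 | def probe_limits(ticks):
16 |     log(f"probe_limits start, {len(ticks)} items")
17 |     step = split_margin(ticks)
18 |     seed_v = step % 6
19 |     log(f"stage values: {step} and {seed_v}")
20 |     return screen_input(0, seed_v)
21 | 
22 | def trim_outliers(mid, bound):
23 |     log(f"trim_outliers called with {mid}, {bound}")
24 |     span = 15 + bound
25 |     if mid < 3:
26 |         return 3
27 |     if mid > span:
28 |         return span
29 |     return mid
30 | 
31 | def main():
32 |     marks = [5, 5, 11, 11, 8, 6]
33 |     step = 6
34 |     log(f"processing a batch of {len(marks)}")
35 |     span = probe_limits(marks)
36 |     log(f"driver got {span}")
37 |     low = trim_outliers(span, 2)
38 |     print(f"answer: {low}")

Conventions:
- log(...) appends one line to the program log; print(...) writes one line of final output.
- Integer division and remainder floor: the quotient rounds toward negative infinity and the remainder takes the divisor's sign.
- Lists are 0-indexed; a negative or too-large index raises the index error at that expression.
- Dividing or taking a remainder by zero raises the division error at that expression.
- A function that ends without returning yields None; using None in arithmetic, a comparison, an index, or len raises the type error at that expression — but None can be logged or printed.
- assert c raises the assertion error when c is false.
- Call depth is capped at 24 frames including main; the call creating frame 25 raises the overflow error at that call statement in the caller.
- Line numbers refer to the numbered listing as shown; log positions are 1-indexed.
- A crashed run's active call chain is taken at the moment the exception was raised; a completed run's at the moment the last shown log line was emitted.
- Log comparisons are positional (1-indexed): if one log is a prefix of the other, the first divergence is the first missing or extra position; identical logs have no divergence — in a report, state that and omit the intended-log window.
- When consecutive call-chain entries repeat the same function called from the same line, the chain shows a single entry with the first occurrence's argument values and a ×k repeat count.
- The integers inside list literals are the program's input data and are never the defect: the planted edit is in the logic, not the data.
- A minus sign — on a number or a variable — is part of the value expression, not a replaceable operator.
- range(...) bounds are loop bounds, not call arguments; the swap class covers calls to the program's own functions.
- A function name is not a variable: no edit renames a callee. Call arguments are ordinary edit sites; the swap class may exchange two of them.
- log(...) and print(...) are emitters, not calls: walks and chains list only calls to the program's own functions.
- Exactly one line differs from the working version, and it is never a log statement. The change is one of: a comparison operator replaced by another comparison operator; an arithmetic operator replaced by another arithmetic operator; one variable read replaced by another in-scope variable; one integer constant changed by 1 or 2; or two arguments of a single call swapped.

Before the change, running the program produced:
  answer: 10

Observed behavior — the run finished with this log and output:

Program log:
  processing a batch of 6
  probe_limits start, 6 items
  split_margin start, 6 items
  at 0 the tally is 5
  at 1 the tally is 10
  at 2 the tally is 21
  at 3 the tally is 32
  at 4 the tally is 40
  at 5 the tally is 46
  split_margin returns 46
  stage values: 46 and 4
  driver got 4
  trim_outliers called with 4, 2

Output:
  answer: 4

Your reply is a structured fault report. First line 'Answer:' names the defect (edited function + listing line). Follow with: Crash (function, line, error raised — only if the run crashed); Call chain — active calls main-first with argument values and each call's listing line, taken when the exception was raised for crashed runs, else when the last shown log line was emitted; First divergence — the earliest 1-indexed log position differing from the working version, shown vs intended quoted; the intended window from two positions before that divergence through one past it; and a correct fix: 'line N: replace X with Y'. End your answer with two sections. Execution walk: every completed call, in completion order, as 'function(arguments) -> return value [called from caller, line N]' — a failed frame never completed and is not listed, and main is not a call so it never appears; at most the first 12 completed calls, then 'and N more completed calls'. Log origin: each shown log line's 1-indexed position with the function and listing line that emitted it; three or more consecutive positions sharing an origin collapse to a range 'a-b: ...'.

Answer: the defect is in probe_limits at line 20.
Key fact: The log first diverges at position 12: the faulty run prints 'driver got 4' where the working version prints 'driver got 10'.
Call chain: main -> trim_outliers(4, 2) (called at line 37).
First divergence: position 12; shown 'driver got 4' vs intended 'driver got 10'.
Intended log window:
  10: split_margin returns 46
  11: stage values: 46 and 4
  12: driver got 10
  13: trim_outliers called with 10, 2
Execution walk:
  split_margin([5, 5, 11, 11, 8, 6]) -> 46  [called from probe_limits, line 17]
  screen_input(0, 4) -> 4  [called from probe_limits, line 20]
  probe_limits([5, 5, 11, 11, 8, 6]) -> 4  [called from main, line 35]
  trim_outliers(4, 2) -> 4  [called from main, line 37]
Origin of each log line:
  1: from main, line 34
  2: from probe_limits, line 16
  3: from split_margin, line 7
  4-9: from split_margin, line 11
  10: from split_margin, line 12
  11: from probe_limits, line 19
  12: from main, line 36
  13: from trim_outliers, line 23
A correct fix: line 20: replace `screen_input(0, seed_v)` with `screen_input(seed_v, 0)`.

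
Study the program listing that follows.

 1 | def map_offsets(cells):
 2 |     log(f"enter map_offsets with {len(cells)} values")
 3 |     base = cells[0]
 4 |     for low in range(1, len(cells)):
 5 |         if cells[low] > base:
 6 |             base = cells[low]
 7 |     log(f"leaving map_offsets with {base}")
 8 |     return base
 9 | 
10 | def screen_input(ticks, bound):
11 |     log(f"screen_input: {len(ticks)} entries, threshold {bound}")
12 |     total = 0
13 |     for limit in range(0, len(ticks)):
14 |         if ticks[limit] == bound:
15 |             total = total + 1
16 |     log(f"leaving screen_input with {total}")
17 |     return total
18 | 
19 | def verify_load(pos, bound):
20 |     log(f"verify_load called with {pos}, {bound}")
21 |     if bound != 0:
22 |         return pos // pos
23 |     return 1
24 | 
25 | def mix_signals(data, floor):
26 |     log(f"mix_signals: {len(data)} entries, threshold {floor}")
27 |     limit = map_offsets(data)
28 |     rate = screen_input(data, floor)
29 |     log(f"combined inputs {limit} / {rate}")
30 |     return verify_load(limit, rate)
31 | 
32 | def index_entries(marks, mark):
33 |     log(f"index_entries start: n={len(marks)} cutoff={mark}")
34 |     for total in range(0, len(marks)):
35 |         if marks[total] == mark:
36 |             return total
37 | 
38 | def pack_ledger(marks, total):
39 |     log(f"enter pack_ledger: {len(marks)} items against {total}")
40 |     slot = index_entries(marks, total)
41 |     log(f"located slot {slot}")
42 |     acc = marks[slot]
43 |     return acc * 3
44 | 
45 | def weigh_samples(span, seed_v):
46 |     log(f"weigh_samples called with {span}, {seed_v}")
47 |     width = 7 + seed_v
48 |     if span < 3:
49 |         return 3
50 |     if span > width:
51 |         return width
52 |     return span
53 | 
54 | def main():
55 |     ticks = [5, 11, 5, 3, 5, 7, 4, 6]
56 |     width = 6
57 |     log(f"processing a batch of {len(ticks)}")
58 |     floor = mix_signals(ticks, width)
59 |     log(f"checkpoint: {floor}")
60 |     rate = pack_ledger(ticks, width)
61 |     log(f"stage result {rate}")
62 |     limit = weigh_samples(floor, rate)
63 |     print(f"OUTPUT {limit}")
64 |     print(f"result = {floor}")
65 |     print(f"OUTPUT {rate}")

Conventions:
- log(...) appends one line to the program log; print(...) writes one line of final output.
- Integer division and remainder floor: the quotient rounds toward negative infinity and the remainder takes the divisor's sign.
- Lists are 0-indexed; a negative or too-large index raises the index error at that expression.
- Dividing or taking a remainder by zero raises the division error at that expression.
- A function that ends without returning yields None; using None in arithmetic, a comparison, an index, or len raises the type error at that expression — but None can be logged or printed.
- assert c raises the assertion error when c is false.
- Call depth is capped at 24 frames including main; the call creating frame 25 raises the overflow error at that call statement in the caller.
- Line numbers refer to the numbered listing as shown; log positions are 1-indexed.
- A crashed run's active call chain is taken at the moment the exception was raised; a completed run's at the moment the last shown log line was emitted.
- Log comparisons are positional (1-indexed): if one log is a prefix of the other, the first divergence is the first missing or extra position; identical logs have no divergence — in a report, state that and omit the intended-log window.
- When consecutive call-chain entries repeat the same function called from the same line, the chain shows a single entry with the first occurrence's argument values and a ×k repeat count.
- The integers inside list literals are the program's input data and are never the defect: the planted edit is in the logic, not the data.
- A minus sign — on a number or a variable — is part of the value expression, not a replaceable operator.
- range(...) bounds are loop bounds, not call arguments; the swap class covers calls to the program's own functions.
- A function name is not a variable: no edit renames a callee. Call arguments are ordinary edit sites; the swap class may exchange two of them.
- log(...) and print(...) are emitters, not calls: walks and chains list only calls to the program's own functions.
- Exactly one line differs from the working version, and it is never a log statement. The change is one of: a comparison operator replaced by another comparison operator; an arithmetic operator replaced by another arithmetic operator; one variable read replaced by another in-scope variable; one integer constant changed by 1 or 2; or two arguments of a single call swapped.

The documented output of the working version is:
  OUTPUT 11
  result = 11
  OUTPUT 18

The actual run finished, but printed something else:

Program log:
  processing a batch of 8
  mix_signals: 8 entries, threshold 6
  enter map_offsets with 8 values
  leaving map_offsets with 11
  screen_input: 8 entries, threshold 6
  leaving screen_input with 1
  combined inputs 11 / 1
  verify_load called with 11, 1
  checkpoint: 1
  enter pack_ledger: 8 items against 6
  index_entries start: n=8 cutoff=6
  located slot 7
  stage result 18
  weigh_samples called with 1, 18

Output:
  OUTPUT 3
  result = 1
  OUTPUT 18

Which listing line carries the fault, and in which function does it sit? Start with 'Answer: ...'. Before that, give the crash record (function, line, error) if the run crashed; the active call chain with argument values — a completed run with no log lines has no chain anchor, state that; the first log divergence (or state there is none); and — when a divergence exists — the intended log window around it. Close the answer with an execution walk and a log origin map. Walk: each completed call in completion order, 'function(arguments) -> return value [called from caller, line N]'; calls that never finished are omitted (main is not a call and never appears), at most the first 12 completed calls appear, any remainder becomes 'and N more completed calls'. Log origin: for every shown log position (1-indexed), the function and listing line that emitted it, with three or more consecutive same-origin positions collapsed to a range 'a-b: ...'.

Answer: the defect is in verify_load at line 22.
Key observation: The log first diverges at position 9: the faulty run prints 'checkpoint: 1' where the working version prints 'checkpoint: 11'.
Call chain: main -> weigh_samples(1, 18) (called at line 62).
First divergence: position 9 — shown 'checkpoint: 1', intended 'checkpoint: 11'.
Intended log window:
  7: combined inputs 11 / 1
  8: verify_load called with 11, 1
  9: checkpoint: 11
  10: enter pack_ledger: 8 items against 6
Execution walk:
  map_offsets([5, 11, 5, 3, 5, 7, 4, 6]) -> 11  [called from mix_signals, line 27]
  screen_input([5, 11, 5, 3, 5, 7, 4, 6], 6) -> 1  [called from mix_signals, line 28]
  verify_load(11, 1) -> 1  [called from mix_signals, line 30]
  mix_signals([5, 11, 5, 3, 5, 7, 4, 6], 6) -> 1  [called from main, line 58]
  index_entries([5, 11, 5, 3, 5, 7, 4, 6], 6) -> 7  [called from pack_ledger, line 40]
  pack_ledger([5, 11, 5, 3, 5, 7, 4, 6], 6) -> 18  [called from main, line 60]
  weigh_samples(1, 18) -> 3  [called from main, line 62]
Origin of each log line:
  1: emitted by main (line 57)
  2: emitted by mix_signals (line 26)
  3: emitted by map_offsets (line 2)
  4: emitted by map_offsets (line 7)
  5: emitted by screen_input (line 11)
  6: emitted by screen_input (line 16)
  7: emitted by mix_signals (line 29)
  8: emitted by verify_load (line 20)
  9: emitted by main (line 59)
  10: emitted by pack_ledger (line 39)
  11: emitted by index_entries (line 33)
  12: emitted by pack_ledger (line 41)
  13: emitted by main (line 61)
  14: emitted by weigh_samples (line 46)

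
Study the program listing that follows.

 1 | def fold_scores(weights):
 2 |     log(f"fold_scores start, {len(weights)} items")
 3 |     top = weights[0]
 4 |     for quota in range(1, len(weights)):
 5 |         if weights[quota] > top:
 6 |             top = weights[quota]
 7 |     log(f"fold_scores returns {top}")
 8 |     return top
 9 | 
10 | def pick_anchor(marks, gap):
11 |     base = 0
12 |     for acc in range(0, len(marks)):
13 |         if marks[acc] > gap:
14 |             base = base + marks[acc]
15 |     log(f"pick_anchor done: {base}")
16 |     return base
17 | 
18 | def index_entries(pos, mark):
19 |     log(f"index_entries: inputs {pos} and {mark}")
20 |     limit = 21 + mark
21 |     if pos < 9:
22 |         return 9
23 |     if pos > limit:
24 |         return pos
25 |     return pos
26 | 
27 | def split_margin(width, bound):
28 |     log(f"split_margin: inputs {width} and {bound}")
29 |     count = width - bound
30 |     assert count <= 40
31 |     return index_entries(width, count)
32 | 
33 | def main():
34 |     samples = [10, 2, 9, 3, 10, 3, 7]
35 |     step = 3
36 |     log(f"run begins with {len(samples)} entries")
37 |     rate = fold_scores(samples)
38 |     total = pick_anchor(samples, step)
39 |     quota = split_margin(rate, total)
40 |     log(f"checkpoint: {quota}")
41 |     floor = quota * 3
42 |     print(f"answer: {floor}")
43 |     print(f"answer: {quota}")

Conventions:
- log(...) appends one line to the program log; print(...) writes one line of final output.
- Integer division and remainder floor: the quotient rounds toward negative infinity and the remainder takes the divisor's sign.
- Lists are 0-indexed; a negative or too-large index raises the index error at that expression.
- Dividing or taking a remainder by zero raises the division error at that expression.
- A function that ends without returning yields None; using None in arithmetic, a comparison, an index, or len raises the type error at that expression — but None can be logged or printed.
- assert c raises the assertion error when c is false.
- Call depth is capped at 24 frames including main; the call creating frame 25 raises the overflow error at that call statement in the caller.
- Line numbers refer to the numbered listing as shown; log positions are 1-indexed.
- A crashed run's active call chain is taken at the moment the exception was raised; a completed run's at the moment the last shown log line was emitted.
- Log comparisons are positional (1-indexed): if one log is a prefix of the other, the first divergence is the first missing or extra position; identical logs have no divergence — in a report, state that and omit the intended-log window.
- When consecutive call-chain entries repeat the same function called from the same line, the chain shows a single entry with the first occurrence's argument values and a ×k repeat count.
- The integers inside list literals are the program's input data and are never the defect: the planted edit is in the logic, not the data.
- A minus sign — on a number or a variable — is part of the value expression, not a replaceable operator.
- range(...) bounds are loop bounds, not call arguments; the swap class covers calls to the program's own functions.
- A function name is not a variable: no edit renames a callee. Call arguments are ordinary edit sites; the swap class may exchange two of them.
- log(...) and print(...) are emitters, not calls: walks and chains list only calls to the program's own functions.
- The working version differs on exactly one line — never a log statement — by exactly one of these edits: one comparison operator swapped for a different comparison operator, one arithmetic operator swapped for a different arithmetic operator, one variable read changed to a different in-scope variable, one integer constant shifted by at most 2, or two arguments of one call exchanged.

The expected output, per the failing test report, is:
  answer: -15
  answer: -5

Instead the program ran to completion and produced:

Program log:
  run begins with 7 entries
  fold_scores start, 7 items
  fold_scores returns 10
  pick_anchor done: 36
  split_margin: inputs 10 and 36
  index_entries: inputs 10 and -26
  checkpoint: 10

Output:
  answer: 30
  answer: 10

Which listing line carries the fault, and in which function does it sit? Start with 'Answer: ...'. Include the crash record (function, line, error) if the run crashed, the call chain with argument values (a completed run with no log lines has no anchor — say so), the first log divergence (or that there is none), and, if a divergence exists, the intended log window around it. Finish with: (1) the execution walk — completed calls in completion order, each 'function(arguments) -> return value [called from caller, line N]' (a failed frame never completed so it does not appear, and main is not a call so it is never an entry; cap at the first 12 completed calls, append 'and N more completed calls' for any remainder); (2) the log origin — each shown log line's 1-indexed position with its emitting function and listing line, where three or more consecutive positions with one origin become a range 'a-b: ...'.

Answer: the defect is in index_entries at line 24.
Key fact: Log line 7 is where behavior first shows: 'checkpoint: 10' appears instead of 'checkpoint: -5'.
Call chain: main.
First divergence: position 7 — the shown line 'checkpoint: 10' should read 'checkpoint: -5'.
Intended log window:
  5: split_margin: inputs 10 and 36
  6: index_entries: inputs 10 and -26
  7: checkpoint: -5
Execution walk:
  fold_scores([10, 2, 9, 3, 10, 3, 7]) -> 10  [called from main, line 37]
  pick_anchor([10, 2, 9, 3, 10, 3, 7], 3) -> 36  [called from main, line 38]
  index_entries(10, -26) -> 10  [called from split_margin, line 31]
  split_margin(10, 36) -> 10  [called from main, line 39]
Log line origins:
  1: from main, line 36
  2: from fold_scores, line 2
  3: from fold_scores, line 7
  4: from pick_anchor, line 15
  5: from split_margin, line 28
  6: from index_entries, line 19
  7: from main, line 40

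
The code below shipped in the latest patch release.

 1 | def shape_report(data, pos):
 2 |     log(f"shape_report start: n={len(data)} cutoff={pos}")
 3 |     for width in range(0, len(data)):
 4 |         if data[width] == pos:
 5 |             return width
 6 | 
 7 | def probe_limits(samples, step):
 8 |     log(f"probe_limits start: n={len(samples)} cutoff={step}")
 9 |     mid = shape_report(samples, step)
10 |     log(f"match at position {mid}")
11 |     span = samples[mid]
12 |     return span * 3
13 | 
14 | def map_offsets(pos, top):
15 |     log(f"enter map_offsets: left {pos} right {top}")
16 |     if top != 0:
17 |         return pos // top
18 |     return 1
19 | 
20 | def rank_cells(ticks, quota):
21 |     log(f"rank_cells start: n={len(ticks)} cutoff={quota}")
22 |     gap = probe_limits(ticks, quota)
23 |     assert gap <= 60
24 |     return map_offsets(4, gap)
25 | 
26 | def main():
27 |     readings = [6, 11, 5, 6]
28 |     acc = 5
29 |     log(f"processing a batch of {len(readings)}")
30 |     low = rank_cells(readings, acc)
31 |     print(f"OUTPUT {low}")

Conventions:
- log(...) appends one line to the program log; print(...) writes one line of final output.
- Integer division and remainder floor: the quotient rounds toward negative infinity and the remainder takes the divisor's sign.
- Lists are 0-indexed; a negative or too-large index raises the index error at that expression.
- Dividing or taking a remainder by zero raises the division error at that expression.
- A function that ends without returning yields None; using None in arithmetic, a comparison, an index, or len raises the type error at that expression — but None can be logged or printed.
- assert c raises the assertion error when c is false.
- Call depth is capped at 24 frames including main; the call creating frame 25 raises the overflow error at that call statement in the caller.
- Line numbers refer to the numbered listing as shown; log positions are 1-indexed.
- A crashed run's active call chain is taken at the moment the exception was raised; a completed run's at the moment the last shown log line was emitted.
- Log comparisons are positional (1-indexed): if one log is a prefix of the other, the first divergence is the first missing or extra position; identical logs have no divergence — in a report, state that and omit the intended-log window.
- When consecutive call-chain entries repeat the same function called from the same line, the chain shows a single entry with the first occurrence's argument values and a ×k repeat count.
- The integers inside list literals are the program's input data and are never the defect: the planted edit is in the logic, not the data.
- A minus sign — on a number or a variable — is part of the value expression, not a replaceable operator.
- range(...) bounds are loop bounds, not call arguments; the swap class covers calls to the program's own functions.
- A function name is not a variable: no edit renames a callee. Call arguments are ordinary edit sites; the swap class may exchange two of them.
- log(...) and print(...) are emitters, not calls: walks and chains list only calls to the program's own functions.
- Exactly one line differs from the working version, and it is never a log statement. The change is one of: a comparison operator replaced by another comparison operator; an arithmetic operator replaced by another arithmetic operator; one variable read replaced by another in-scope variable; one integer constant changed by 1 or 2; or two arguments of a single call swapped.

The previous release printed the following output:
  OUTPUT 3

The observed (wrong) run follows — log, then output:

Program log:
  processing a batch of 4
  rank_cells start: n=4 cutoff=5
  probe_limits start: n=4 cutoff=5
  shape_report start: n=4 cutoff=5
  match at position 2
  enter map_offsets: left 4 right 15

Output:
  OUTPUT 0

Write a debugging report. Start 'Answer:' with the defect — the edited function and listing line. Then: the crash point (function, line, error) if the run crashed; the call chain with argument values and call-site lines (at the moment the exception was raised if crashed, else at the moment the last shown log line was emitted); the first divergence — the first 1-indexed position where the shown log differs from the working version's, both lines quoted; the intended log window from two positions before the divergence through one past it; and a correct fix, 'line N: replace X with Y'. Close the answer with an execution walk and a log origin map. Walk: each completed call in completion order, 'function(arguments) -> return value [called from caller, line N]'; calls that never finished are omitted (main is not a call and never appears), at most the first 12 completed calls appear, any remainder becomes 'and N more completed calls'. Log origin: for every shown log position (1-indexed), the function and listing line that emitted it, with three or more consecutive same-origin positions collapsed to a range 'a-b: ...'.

Answer: the defect is in rank_cells at line 24.
The tell: The log first diverges at position 6: the faulty run prints 'enter map_offsets: left 4 right 15' where the working version prints 'enter map_offsets: left 15 right 4'.
Call chain: main -> rank_cells([6, 11, 5, 6], 5) (called at line 30) -> map_offsets(4, 15) (called at line 24).
First divergence: position 6 — shown 'enter map_offsets: left 4 right 15', intended 'enter map_offsets: left 15 right 4'.
Intended log window:
  4: shape_report start: n=4 cutoff=5
  5: match at position 2
  6: enter map_offsets: left 15 right 4
Execution walk:
  shape_report([6, 11, 5, 6], 5) -> 2  [called from probe_limits, line 9]
  probe_limits([6, 11, 5, 6], 5) -> 15  [called from rank_cells, line 22]
  map_offsets(4, 15) -> 0  [called from rank_cells, line 24]
  rank_cells([6, 11, 5, 6], 5) -> 0  [called from main, line 30]
Log line origins:
  1: logged in main at line 29
  2: logged in rank_cells at line 21
  3: logged in probe_limits at line 8
  4: logged in shape_report at line 2
  5: logged in probe_limits at line 10
  6: logged in map_offsets at line 15
A correct fix: line 24: replace `map_offsets(4, gap)` with `map_offsets(gap, 4)`.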